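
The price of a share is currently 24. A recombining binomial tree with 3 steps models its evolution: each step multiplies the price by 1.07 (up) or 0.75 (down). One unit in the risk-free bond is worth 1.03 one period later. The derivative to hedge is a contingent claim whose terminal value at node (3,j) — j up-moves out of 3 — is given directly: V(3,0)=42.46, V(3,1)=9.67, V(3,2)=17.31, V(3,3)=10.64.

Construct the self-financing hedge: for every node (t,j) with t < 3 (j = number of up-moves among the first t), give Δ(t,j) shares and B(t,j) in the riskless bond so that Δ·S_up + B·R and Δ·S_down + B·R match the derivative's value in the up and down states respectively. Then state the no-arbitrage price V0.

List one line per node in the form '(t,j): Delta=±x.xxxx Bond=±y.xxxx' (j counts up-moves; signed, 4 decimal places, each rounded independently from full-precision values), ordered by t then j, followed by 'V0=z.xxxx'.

Under the risk-neutral measure, an up-move has probability p* = (R−d)/(u−d) = 0.8750 and values discount at R = 1.03.
Payoff layer (t=3): V(3,0)=42.4600, V(3,1)=9.6700, V(3,2)=17.3100, V(3,3)=10.6400
Node (2,0) S=13.5000: V=(p*·9.6700+(1−p*)·42.4600)/1.03=13.3677; Δ=(9.6700−42.4600)/(14.4450−10.1250)=-7.5903; B=V−Δ·S=115.8365
Node (2,1) S=19.2600: V=(p*·17.3100+(1−p*)·9.6700)/1.03=15.8786; Δ=(17.3100−9.6700)/(20.6082−14.4450)=1.2396; B=V−Δ·S=-7.9964
Node (2,2) S=27.4776: V=(p*·10.6400+(1−p*)·17.3100)/1.03=11.1396; Δ=(10.6400−17.3100)/(29.4010−20.6082)=-0.7586; B=V−Δ·S=31.9833
Node (1,0) S=18.0000: V=(p*·15.8786+(1−p*)·13.3677)/1.03=15.1114; Δ=(15.8786−13.3677)/(19.2600−13.5000)=0.4359; B=V−Δ·S=7.2648
Node (1,1) S=25.6800: V=(p*·11.1396+(1−p*)·15.8786)/1.03=11.3902; Δ=(11.1396−15.8786)/(27.4776−19.2600)=-0.5767; B=V−Δ·S=26.1999
Node (0,0) S=24.0000: V=(p*·11.3902+(1−p*)·15.1114)/1.03=11.5101; Δ=(11.3902−15.1114)/(25.6800−18.0000)=-0.4845; B=V−Δ·S=23.1388
Check: Δ(0,0)·S0 + B(0,0) = 11.5101 = V0.

(0,0): Delta=-0.4845 Bond=23.1388
(1,0): Delta=0.4359 Bond=7.2648
(1,1): Delta=-0.5767 Bond=26.1999
(2,0): Delta=-7.5903 Bond=115.8365
(2,1): Delta=1.2396 Bond=-7.9964
(2,2): Delta=-0.7586 Bond=31.9833
V0=11.5101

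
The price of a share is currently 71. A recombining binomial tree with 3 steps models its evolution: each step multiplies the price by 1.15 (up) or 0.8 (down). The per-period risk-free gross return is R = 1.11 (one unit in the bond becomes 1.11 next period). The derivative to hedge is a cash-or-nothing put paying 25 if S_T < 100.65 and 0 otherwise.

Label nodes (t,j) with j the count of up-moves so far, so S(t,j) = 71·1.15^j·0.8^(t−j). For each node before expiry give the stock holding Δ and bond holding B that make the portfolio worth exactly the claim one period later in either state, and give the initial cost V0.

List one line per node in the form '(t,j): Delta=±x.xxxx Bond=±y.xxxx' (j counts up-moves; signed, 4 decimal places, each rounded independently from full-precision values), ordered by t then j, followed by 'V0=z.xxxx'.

(0,0): Delta=-0.6406 Bond=51.0576
(1,0): Delta=0.0000 Bond=20.2906
(1,1): Delta=-0.6980 Bond=61.3686
(2,0): Delta=0.0000 Bond=22.5225
(2,1): Delta=0.0000 Bond=22.5225
(2,2): Delta=-0.7607 Bond=74.0026
V0=5.5784

No-arbitrage ⇒ martingale measure with p* = (R−d)/(u−d) = 0.8857.
Terminal payoffs: V(3,0)=25.0000, V(3,1)=25.0000, V(3,2)=25.0000, V(3,3)=0.0000
  t=2,j=0: stock 45.4400 → up 52.2560 (V=25.0000), down 36.3520 (V=25.0000). Price 22.5225; hedge Δ=0.0000, bond B=22.5225.
  t=2,j=1: stock 65.3200 → up 75.1180 (V=25.0000), down 52.2560 (V=25.0000). Price 22.5225; hedge Δ=0.0000, bond B=22.5225.
  t=2,j=2: stock 93.8975 → up 107.9821 (V=0.0000), down 75.1180 (V=25.0000). Price 2.5740; hedge Δ=-0.7607, bond B=74.0026.
  t=1,j=0: stock 56.8000 → up 65.3200 (V=22.5225), down 45.4400 (V=22.5225). Price 20.2906; hedge Δ=0.0000, bond B=20.2906.
  t=1,j=1: stock 81.6500 → up 93.8975 (V=2.5740), down 65.3200 (V=22.5225). Price 4.3728; hedge Δ=-0.6980, bond B=61.3686.
  t=0,j=0: stock 71.0000 → up 81.6500 (V=4.3728), down 56.8000 (V=20.2906). Price 5.5784; hedge Δ=-0.6406, bond B=51.0576.
Check: Δ(0,0)·S0 + B(0,0) = 5.5784 = V0.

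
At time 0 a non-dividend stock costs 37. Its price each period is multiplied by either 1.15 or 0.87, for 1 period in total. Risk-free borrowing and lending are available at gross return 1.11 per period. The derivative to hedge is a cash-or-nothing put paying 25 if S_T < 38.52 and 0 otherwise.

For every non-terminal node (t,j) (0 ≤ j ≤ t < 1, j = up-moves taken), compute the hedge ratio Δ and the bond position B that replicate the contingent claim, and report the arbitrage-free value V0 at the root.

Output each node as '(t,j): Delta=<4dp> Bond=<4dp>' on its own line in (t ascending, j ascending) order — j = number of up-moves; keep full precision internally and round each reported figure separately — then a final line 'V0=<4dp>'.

(0,0): Delta=-2.4131 Bond=92.5032
V0=3.2175

Risk-neutral probability p* = (R−d)/(u−d) = (1.11−0.87)/(1.15−0.87) = 0.8571.
Payoff layer (t=1): V(1,0)=25.0000, V(1,1)=0.0000
  t=0,j=0: stock 37.0000 → up 42.5500 (V=0.0000), down 32.1900 (V=25.0000). Price 3.2175; hedge Δ=-2.4131, bond B=92.5032.
The time-0 hedge costs 3.2175, which is the no-arbitrage price.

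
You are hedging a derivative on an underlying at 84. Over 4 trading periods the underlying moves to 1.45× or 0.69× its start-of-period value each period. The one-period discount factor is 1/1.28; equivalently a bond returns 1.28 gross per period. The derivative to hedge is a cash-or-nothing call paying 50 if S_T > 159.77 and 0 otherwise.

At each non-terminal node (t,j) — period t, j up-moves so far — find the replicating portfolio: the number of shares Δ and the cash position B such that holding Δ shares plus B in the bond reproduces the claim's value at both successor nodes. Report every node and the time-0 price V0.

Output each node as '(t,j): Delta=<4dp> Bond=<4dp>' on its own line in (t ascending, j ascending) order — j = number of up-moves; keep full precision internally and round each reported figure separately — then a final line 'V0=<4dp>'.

The replicating-portfolio and risk-neutral prices coincide; use p* = (1.28−0.69)/(1.45−0.69) = 0.7763 for the latter.
At expiry t=4: V(4,0)=0.0000, V(4,1)=0.0000, V(4,2)=0.0000, V(4,3)=50.0000, V(4,4)=50.0000
Node (3,0) S=27.5948: V=(p*·0.0000+(1−p*)·0.0000)/1.28=0.0000; Δ=(0.0000−0.0000)/(40.0124−19.0404)=0.0000; B=V−Δ·S=0.0000
Node (3,1) S=57.9890: V=(p*·0.0000+(1−p*)·0.0000)/1.28=0.0000; Δ=(0.0000−0.0000)/(84.0840−40.0124)=0.0000; B=V−Δ·S=0.0000
Node (3,2) S=121.8609: V=(p*·50.0000+(1−p*)·0.0000)/1.28=30.3248; Δ=(50.0000−0.0000)/(176.6983−84.0840)=0.5399; B=V−Δ·S=-35.4646
Node (3,3) S=256.0845: V=(p*·50.0000+(1−p*)·50.0000)/1.28=39.0625; Δ=(50.0000−50.0000)/(371.3225−176.6983)=0.0000; B=V−Δ·S=39.0625
Node (2,0) S=39.9924: V=(p*·0.0000+(1−p*)·0.0000)/1.28=0.0000; Δ=(0.0000−0.0000)/(57.9890−27.5948)=0.0000; B=V−Δ·S=0.0000
Node (2,1) S=84.0420: V=(p*·30.3248+(1−p*)·0.0000)/1.28=18.3919; Δ=(30.3248−0.0000)/(121.8609−57.9890)=0.4748; B=V−Δ·S=-21.5092
Node (2,2) S=176.6100: V=(p*·39.0625+(1−p*)·30.3248)/1.28=28.9906; Δ=(39.0625−30.3248)/(256.0845−121.8609)=0.0651; B=V−Δ·S=17.4937
Node (1,0) S=57.9600: V=(p*·18.3919+(1−p*)·0.0000)/1.28=11.1546; Δ=(18.3919−0.0000)/(84.0420−39.9924)=0.4175; B=V−Δ·S=-13.0453
Node (1,1) S=121.8000: V=(p*·28.9906+(1−p*)·18.3919)/1.28=20.7968; Δ=(28.9906−18.3919)/(176.6100−84.0420)=0.1145; B=V−Δ·S=6.8511
Node (0,0) S=84.0000: V=(p*·20.7968+(1−p*)·11.1546)/1.28=14.5625; Δ=(20.7968−11.1546)/(121.8000−57.9600)=0.1510; B=V−Δ·S=1.8755
Root portfolio cost Δ·84+B reproduces V0=14.5625.

(0,0): Delta=0.1510 Bond=1.8755
(1,0): Delta=0.4175 Bond=-13.0453
(1,1): Delta=0.1145 Bond=6.8511
(2,0): Delta=0.0000 Bond=0.0000
(2,1): Delta=0.4748 Bond=-21.5092
(2,2): Delta=0.0651 Bond=17.4937
(3,0): Delta=0.0000 Bond=0.0000
(3,1): Delta=0.0000 Bond=0.0000
(3,2): Delta=0.5399 Bond=-35.4646
(3,3): Delta=0.0000 Bond=39.0625
V0=14.5625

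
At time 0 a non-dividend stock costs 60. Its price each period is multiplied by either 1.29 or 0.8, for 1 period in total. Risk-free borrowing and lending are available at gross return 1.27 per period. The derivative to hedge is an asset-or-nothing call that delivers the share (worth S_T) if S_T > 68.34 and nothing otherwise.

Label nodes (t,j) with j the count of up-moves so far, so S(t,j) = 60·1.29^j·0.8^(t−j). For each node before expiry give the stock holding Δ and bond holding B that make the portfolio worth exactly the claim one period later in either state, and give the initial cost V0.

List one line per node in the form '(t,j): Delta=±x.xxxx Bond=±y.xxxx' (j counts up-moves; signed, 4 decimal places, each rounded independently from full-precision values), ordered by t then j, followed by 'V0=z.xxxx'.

No-arbitrage ⇒ martingale measure with p* = (R−d)/(u−d) = 0.9592.
Terminal payoffs: V(1,0)=0.0000, V(1,1)=77.4000
  t=0,j=0: stock 60.0000 → up 77.4000 (V=77.4000), down 48.0000 (V=0.0000). Price 58.4573; hedge Δ=2.6327, bond B=-99.5018.
Root portfolio cost Δ·60+B reproduces V0=58.4573.

(0,0): Delta=2.6327 Bond=-99.5018
V0=58.4573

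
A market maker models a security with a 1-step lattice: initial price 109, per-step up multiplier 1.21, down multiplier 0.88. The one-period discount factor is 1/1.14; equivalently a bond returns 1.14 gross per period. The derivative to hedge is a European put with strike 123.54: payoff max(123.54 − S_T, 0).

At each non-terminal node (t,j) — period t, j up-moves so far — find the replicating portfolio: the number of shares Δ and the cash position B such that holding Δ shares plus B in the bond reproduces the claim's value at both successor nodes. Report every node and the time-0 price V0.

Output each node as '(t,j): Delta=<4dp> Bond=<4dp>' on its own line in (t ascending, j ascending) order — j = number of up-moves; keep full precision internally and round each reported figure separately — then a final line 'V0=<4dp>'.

(0,0): Delta=-0.7679 Bond=88.8363
V0=5.1393

Under the risk-neutral measure, an up-move has probability p* = (R−d)/(u−d) = 0.7879 and values discount at R = 1.14.
Terminal values V(1,·): V(1,0)=27.6200, V(1,1)=0.0000
  t=0,j=0: stock 109.0000 → up 131.8900 (V=0.0000), down 95.9200 (V=27.6200). Price 5.1393; hedge Δ=-0.7679, bond B=88.8363.
The time-0 hedge costs 5.1393, which is the no-arbitrage price.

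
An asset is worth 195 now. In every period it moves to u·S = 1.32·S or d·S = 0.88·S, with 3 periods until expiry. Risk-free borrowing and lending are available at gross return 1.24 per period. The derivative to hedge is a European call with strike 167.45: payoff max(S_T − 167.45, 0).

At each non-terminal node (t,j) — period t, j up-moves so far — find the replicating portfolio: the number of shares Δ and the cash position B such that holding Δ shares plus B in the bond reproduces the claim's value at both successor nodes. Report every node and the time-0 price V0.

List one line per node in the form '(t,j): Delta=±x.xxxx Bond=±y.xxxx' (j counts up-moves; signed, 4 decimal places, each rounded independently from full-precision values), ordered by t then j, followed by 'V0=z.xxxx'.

Under the risk-neutral measure, an up-move has probability p* = (R−d)/(u−d) = 0.8182 and values discount at R = 1.24.
Payoff layer (t=3): V(3,0)=0.0000, V(3,1)=31.8806, V(3,2)=131.5458, V(3,3)=281.0438
(2,0): S=151.0080. Δ = (V_up−V_dn)/(S_up−S_dn) = (31.8806−0.0000)/(199.3306−132.8870) = 0.4798. V = [p*·31.8806 + (1−p*)·0.0000]/1.24 = 21.0356. B = V − Δ·S = -51.4203.
(2,1): S=226.5120. Δ = (V_up−V_dn)/(S_up−S_dn) = (131.5458−31.8806)/(298.9958−199.3306) = 1.0000. V = [p*·131.5458 + (1−p*)·31.8806]/1.24 = 91.4717. B = V − Δ·S = -135.0403.
(2,2): S=339.7680. Δ = (V_up−V_dn)/(S_up−S_dn) = (281.0438−131.5458)/(448.4938−298.9958) = 1.0000. V = [p*·281.0438 + (1−p*)·131.5458]/1.24 = 204.7277. B = V − Δ·S = -135.0403.
(1,0): S=171.6000. Δ = (V_up−V_dn)/(S_up−S_dn) = (91.4717−21.0356)/(226.5120−151.0080) = 0.9329. V = [p*·91.4717 + (1−p*)·21.0356]/1.24 = 63.4396. B = V − Δ·S = -96.6425.
(1,1): S=257.4000. Δ = (V_up−V_dn)/(S_up−S_dn) = (204.7277−91.4717)/(339.7680−226.5120) = 1.0000. V = [p*·204.7277 + (1−p*)·91.4717]/1.24 = 148.4965. B = V − Δ·S = -108.9035.
(0,0): S=195.0000. Δ = (V_up−V_dn)/(S_up−S_dn) = (148.4965−63.4396)/(257.4000−171.6000) = 0.9913. V = [p*·148.4965 + (1−p*)·63.4396]/1.24 = 107.2836. B = V − Δ·S = -86.0276.
The time-0 hedge costs 107.2836, which is the no-arbitrage price.

(0,0): Delta=0.9913 Bond=-86.0276
(1,0): Delta=0.9329 Bond=-96.6425
(1,1): Delta=1.0000 Bond=-108.9035
(2,0): Delta=0.4798 Bond=-51.4203
(2,1): Delta=1.0000 Bond=-135.0403
(2,2): Delta=1.0000 Bond=-135.0403
V0=107.2836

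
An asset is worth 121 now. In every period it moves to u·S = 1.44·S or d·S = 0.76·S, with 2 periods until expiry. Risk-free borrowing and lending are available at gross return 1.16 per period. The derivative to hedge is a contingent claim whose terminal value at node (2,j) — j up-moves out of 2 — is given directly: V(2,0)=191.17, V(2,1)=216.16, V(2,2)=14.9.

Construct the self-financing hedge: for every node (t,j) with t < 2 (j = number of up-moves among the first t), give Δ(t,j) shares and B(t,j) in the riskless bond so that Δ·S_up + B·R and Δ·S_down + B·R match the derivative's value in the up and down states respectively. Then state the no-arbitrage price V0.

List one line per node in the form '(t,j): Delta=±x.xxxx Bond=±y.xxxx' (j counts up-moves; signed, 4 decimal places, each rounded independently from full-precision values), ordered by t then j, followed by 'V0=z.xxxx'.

Since d<R<u, set p* = (R−d)/(u−d) = 0.5882; price each node as the discounted p*-expectation of its children.
At expiry t=2: V(2,0)=191.1700, V(2,1)=216.1600, V(2,2)=14.9000
Node (1,0) S=91.9600: V=(p*·216.1600+(1−p*)·191.1700)/1.16=177.4741; Δ=(216.1600−191.1700)/(132.4224−69.8896)=0.3996; B=V−Δ·S=140.7241
Node (1,1) S=174.2400: V=(p*·14.9000+(1−p*)·216.1600)/1.16=84.2860; Δ=(14.9000−216.1600)/(250.9056−132.4224)=-1.6986; B=V−Δ·S=380.2566
Node (0,0) S=121.0000: V=(p*·84.2860+(1−p*)·177.4741)/1.16=105.7393; Δ=(84.2860−177.4741)/(174.2400−91.9600)=-1.1326; B=V−Δ·S=242.7807
Root portfolio cost Δ·121+B reproduces V0=105.7393.

(0,0): Delta=-1.1326 Bond=242.7807
(1,0): Delta=0.3996 Bond=140.7241
(1,1): Delta=-1.6986 Bond=380.2566
V0=105.7393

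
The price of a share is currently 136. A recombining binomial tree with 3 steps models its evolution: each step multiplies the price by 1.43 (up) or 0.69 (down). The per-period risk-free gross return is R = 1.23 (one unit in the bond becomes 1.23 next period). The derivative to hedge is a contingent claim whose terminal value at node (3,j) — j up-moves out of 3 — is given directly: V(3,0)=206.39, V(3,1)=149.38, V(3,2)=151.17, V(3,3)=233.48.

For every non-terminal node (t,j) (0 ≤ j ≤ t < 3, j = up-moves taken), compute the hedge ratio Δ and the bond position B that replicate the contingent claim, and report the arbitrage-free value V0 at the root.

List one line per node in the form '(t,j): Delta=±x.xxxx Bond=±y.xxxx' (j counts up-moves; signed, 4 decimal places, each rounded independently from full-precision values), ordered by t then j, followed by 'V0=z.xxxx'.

The replicating-portfolio and risk-neutral prices coincide; use p* = (1.23−0.69)/(1.43−0.69) = 0.7297 for the latter.
At expiry t=3: V(3,0)=206.3900, V(3,1)=149.3800, V(3,2)=151.1700, V(3,3)=233.4800
  t=2,j=0: stock 64.7496 → up 92.5919 (V=149.3800), down 44.6772 (V=206.3900). Price 133.9741; hedge Δ=-1.1898, bond B=211.0146.
  t=2,j=1: stock 134.1912 → up 191.8934 (V=151.1700), down 92.5919 (V=149.3800). Price 122.5091; hedge Δ=0.0180, bond B=120.0902.
  t=2,j=2: stock 278.1064 → up 397.6922 (V=233.4800), down 191.8934 (V=151.1700). Price 171.7350; hedge Δ=0.4000, bond B=60.5053.
  t=1,j=0: stock 93.8400 → up 134.1912 (V=122.5091), down 64.7496 (V=133.9741). Price 102.1201; hedge Δ=-0.1651, bond B=117.6133.
  t=1,j=1: stock 194.4800 → up 278.1064 (V=171.7350), down 134.1912 (V=122.5091). Price 128.8055; hedge Δ=0.3420, bond B=62.2840.
  t=0,j=0: stock 136.0000 → up 194.4800 (V=128.8055), down 93.8400 (V=102.1201). Price 98.8563; hedge Δ=0.2652, bond B=62.7950.
Each (Δ,B) replicates both successor values, so the strategy is self-financing and V0 is arbitrage-free.

(0,0): Delta=0.2652 Bond=62.7950
(1,0): Delta=-0.1651 Bond=117.6133
(1,1): Delta=0.3420 Bond=62.2840
(2,0): Delta=-1.1898 Bond=211.0146
(2,1): Delta=0.0180 Bond=120.0902
(2,2): Delta=0.4000 Bond=60.5053
V0=98.8563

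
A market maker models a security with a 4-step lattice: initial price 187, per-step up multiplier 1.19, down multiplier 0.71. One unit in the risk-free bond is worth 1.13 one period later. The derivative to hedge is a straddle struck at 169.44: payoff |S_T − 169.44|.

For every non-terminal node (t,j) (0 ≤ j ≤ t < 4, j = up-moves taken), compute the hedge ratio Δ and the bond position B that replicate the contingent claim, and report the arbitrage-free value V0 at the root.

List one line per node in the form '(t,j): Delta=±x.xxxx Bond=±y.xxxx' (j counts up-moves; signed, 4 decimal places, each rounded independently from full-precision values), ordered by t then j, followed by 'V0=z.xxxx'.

Risk-neutral probability p* = (R−d)/(u−d) = (1.13−0.71)/(1.19−0.71) = 0.8750.
Payoff layer (t=4): V(4,0)=121.9202, V(4,1)=89.7941, V(4,2)=35.9489, V(4,3)=54.2986, V(4,4)=205.5584
Node (3,0) S=66.9294: V=(p*·89.7941+(1−p*)·121.9202)/1.13=83.0175; Δ=(89.7941−121.9202)/(79.6459−47.5198)=-1.0000; B=V−Δ·S=149.9469
Node (3,1) S=112.1774: V=(p*·35.9489+(1−p*)·89.7941)/1.13=37.7695; Δ=(35.9489−89.7941)/(133.4911−79.6459)=-1.0000; B=V−Δ·S=149.9469
Node (3,2) S=188.0156: V=(p*·54.2986+(1−p*)·35.9489)/1.13=46.0220; Δ=(54.2986−35.9489)/(223.7386−133.4911)=0.2033; B=V−Δ·S=7.7936
Node (3,3) S=315.1247: V=(p*·205.5584+(1−p*)·54.2986)/1.13=165.1778; Δ=(205.5584−54.2986)/(374.9984−223.7386)=1.0000; B=V−Δ·S=-149.9469
Node (2,0) S=94.2667: V=(p*·37.7695+(1−p*)·83.0175)/1.13=38.4297; Δ=(37.7695−83.0175)/(112.1774−66.9294)=-1.0000; B=V−Δ·S=132.6964
Node (2,1) S=157.9963: V=(p*·46.0220+(1−p*)·37.7695)/1.13=39.8145; Δ=(46.0220−37.7695)/(188.0156−112.1774)=0.1088; B=V−Δ·S=22.6219
Node (2,2) S=264.8107: V=(p*·165.1778+(1−p*)·46.0220)/1.13=132.9941; Δ=(165.1778−46.0220)/(315.1247−188.0156)=0.9374; B=V−Δ·S=-115.2472
Node (1,0) S=132.7700: V=(p*·39.8145+(1−p*)·38.4297)/1.13=35.0809; Δ=(39.8145−38.4297)/(157.9963−94.2667)=0.0217; B=V−Δ·S=32.1958
Node (1,1) S=222.5300: V=(p*·132.9941+(1−p*)·39.8145)/1.13=107.3864; Δ=(132.9941−39.8145)/(264.8107−157.9963)=0.8724; B=V−Δ·S=-86.7377
Node (0,0) S=187.0000: V=(p*·107.3864+(1−p*)·35.0809)/1.13=87.0338; Δ=(107.3864−35.0809)/(222.5300−132.7700)=0.8055; B=V−Δ·S=-63.6026
Check: Δ(0,0)·S0 + B(0,0) = 87.0338 = V0.

(0,0): Delta=0.8055 Bond=-63.6026
(1,0): Delta=0.0217 Bond=32.1958
(1,1): Delta=0.8724 Bond=-86.7377
(2,0): Delta=-1.0000 Bond=132.6964
(2,1): Delta=0.1088 Bond=22.6219
(2,2): Delta=0.9374 Bond=-115.2472
(3,0): Delta=-1.0000 Bond=149.9469
(3,1): Delta=-1.0000 Bond=149.9469
(3,2): Delta=0.2033 Bond=7.7936
(3,3): Delta=1.0000 Bond=-149.9469
V0=87.0338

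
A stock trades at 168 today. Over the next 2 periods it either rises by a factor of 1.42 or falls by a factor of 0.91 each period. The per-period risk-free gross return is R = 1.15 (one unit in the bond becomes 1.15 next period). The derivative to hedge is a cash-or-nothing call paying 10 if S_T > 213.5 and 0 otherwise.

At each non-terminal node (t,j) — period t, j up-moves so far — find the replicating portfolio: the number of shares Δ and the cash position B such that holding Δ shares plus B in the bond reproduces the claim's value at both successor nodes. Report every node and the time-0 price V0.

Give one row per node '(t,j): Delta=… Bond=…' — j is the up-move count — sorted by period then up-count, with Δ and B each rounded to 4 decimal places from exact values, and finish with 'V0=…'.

No-arbitrage ⇒ martingale measure with p* = (R−d)/(u−d) = 0.4706.
At expiry t=2: V(2,0)=0.0000, V(2,1)=10.0000, V(2,2)=10.0000
  t=1,j=0: stock 152.8800 → up 217.0896 (V=10.0000), down 139.1208 (V=0.0000). Price 4.0921; hedge Δ=0.1283, bond B=-15.5158.
  t=1,j=1: stock 238.5600 → up 338.7552 (V=10.0000), down 217.0896 (V=10.0000). Price 8.6957; hedge Δ=0.0000, bond B=8.6957.
  t=0,j=0: stock 168.0000 → up 238.5600 (V=8.6957), down 152.8800 (V=4.0921). Price 5.4421; hedge Δ=0.0537, bond B=-3.5845.
Root portfolio cost Δ·168+B reproduces V0=5.4421.

(0,0): Delta=0.0537 Bond=-3.5845
(1,0): Delta=0.1283 Bond=-15.5158
(1,1): Delta=0.0000 Bond=8.6957
V0=5.4421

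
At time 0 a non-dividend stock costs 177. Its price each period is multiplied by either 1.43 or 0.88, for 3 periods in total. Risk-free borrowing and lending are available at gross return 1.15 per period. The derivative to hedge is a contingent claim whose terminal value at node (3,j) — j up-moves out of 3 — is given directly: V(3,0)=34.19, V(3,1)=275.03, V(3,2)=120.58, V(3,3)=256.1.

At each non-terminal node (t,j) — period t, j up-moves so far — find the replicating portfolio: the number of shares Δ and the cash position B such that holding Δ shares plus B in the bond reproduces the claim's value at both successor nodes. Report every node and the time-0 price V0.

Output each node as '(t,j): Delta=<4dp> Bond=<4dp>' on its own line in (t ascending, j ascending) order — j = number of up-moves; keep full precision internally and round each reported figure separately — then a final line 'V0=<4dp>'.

Under the risk-neutral measure, an up-move has probability p* = (R−d)/(u−d) = 0.4909 and values discount at R = 1.15.
Terminal values V(3,·): V(3,0)=34.1900, V(3,1)=275.0300, V(3,2)=120.5800, V(3,3)=256.1000
(2,0): S=137.0688. Δ = (V_up−V_dn)/(S_up−S_dn) = (275.0300−34.1900)/(196.0084−120.6205) = 3.1947. V = [p*·275.0300 + (1−p*)·34.1900]/1.15 = 132.5396. B = V − Δ·S = -305.3513.
(2,1): S=222.7368. Δ = (V_up−V_dn)/(S_up−S_dn) = (120.5800−275.0300)/(318.5136−196.0084) = -1.2608. V = [p*·120.5800 + (1−p*)·275.0300]/1.15 = 173.2253. B = V − Δ·S = 454.0435.
(2,2): S=361.9473. Δ = (V_up−V_dn)/(S_up−S_dn) = (256.1000−120.5800)/(517.5846−318.5136) = 0.6808. V = [p*·256.1000 + (1−p*)·120.5800]/1.15 = 162.7026. B = V − Δ·S = -83.6974.
(1,0): S=155.7600. Δ = (V_up−V_dn)/(S_up−S_dn) = (173.2253−132.5396)/(222.7368−137.0688) = 0.4749. V = [p*·173.2253 + (1−p*)·132.5396]/1.15 = 132.6196. B = V − Δ·S = 58.6457.
(1,1): S=253.1100. Δ = (V_up−V_dn)/(S_up−S_dn) = (162.7026−173.2253)/(361.9473−222.7368) = -0.0756. V = [p*·162.7026 + (1−p*)·173.2253]/1.15 = 146.1388. B = V − Δ·S = 165.2710.
(0,0): S=177.0000. Δ = (V_up−V_dn)/(S_up−S_dn) = (146.1388−132.6196)/(253.1100−155.7600) = 0.1389. V = [p*·146.1388 + (1−p*)·132.6196]/1.15 = 121.0924. B = V − Δ·S = 96.5122.
Check: Δ(0,0)·S0 + B(0,0) = 121.0924 = V0.

(0,0): Delta=0.1389 Bond=96.5122
(1,0): Delta=0.4749 Bond=58.6457
(1,1): Delta=-0.0756 Bond=165.2710
(2,0): Delta=3.1947 Bond=-305.3513
(2,1): Delta=-1.2608 Bond=454.0435
(2,2): Delta=0.6808 Bond=-83.6974
V0=121.0924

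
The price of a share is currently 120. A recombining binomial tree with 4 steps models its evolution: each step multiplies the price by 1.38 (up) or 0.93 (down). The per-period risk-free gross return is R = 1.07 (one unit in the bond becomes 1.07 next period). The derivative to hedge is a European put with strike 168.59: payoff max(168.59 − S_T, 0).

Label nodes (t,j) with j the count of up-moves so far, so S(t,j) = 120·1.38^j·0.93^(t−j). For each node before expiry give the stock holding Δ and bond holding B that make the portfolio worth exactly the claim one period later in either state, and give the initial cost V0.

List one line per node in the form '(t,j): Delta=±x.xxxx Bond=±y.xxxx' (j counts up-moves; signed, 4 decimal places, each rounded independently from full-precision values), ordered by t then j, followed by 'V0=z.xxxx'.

(0,0): Delta=-0.4516 Bond=78.7194
(1,0): Delta=-0.6223 Bond=103.2826
(1,1): Delta=-0.1968 Bond=42.0412
(2,0): Delta=-0.8191 Bond=130.9311
(2,1): Delta=-0.3288 Bond=65.2995
(2,2): Delta=0.0000 Bond=0.0000
(3,0): Delta=-1.0000 Bond=157.5607
(3,1): Delta=-0.5491 Bond=101.4249
(3,2): Delta=0.0000 Bond=0.0000
(3,3): Delta=0.0000 Bond=0.0000
V0=24.5269

The replicating-portfolio and risk-neutral prices coincide; use p* = (1.07−0.93)/(1.38−0.93) = 0.3111 for the latter.
Terminal payoffs: V(4,0)=78.8238, V(4,1)=35.3885, V(4,2)=0.0000, V(4,3)=0.0000, V(4,4)=0.0000
  t=3,j=0: stock 96.5228 → up 133.2015 (V=35.3885), down 89.7662 (V=78.8238). Price 61.0379; hedge Δ=-1.0000, bond B=157.5607.
  t=3,j=1: stock 143.2274 → up 197.6539 (V=0.0000), down 133.2015 (V=35.3885). Price 22.7839; hedge Δ=-0.5491, bond B=101.4249.
  t=3,j=2: stock 212.5310 → up 293.2928 (V=0.0000), down 197.6539 (V=0.0000). Price 0.0000; hedge Δ=0.0000, bond B=0.0000.
  t=3,j=3: stock 315.3686 → up 435.2087 (V=0.0000), down 293.2928 (V=0.0000). Price 0.0000; hedge Δ=0.0000, bond B=0.0000.
  t=2,j=0: stock 103.7880 → up 143.2274 (V=22.7839), down 96.5228 (V=61.0379). Price 45.9221; hedge Δ=-0.8191, bond B=130.9311.
  t=2,j=1: stock 154.0080 → up 212.5310 (V=0.0000), down 143.2274 (V=22.7839). Price 14.6687; hedge Δ=-0.3288, bond B=65.2995.
  t=2,j=2: stock 228.5280 → up 315.3686 (V=0.0000), down 212.5310 (V=0.0000). Price 0.0000; hedge Δ=0.0000, bond B=0.0000.
  t=1,j=0: stock 111.6000 → up 154.0080 (V=14.6687), down 103.7880 (V=45.9221). Price 33.8307; hedge Δ=-0.6223, bond B=103.2826.
  t=1,j=1: stock 165.6000 → up 228.5280 (V=0.0000), down 154.0080 (V=14.6687). Price 9.4440; hedge Δ=-0.1968, bond B=42.0412.
  t=0,j=0: stock 120.0000 → up 165.6000 (V=9.4440), down 111.6000 (V=33.8307). Price 24.5269; hedge Δ=-0.4516, bond B=78.7194.
Check: Δ(0,0)·S0 + B(0,0) = 24.5269 = V0.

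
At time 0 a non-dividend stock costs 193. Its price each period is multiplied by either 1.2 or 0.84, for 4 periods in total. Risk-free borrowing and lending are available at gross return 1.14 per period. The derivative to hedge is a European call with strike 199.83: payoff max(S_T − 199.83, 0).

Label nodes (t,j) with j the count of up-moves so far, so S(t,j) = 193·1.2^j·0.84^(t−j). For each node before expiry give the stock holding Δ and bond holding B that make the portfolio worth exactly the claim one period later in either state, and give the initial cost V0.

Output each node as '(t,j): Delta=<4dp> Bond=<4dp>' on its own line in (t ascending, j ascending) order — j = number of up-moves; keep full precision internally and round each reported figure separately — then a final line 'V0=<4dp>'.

(0,0): Delta=0.9459 Bond=-106.9955
(1,0): Delta=0.7353 Bond=-87.8390
(1,1): Delta=0.9754 Bond=-128.8020
(2,0): Delta=0.0000 Bond=0.0000
(2,1): Delta=0.8383 Bond=-120.1638
(2,2): Delta=0.9946 Bond=-152.1683
(3,0): Delta=0.0000 Bond=0.0000
(3,1): Delta=0.0000 Bond=0.0000
(3,2): Delta=0.9556 Bond=-164.3841
(3,3): Delta=1.0000 Bond=-175.2895
V0=75.5592

Risk-neutral probability p* = (R−d)/(u−d) = (1.14−0.84)/(1.2−0.84) = 0.8333.
At expiry t=4: V(4,0)=0.0000, V(4,1)=0.0000, V(4,2)=0.0000, V(4,3)=80.3134, V(4,4)=200.3748
  t=3,j=0: stock 114.3919 → up 137.2702 (V=0.0000), down 96.0892 (V=0.0000). Price 0.0000; hedge Δ=0.0000, bond B=0.0000.
  t=3,j=1: stock 163.4170 → up 196.1004 (V=0.0000), down 137.2702 (V=0.0000). Price 0.0000; hedge Δ=0.0000, bond B=0.0000.
  t=3,j=2: stock 233.4528 → up 280.1434 (V=80.3134), down 196.1004 (V=0.0000). Price 58.7086; hedge Δ=0.9556, bond B=-164.3841.
  t=3,j=3: stock 333.5040 → up 400.2048 (V=200.3748), down 280.1434 (V=80.3134). Price 158.2145; hedge Δ=1.0000, bond B=-175.2895.
  t=2,j=0: stock 136.1808 → up 163.4170 (V=0.0000), down 114.3919 (V=0.0000). Price 0.0000; hedge Δ=0.0000, bond B=0.0000.
  t=2,j=1: stock 194.5440 → up 233.4528 (V=58.7086), down 163.4170 (V=0.0000). Price 42.9156; hedge Δ=0.8383, bond B=-120.1638.
  t=2,j=2: stock 277.9200 → up 333.5040 (V=158.2145), down 233.4528 (V=58.7086). Price 124.2370; hedge Δ=0.9946, bond B=-152.1683.
  t=1,j=0: stock 162.1200 → up 194.5440 (V=42.9156), down 136.1808 (V=0.0000). Price 31.3711; hedge Δ=0.7353, bond B=-87.8390.
  t=1,j=1: stock 231.6000 → up 277.9200 (V=124.2370), down 194.5440 (V=42.9156). Price 97.0908; hedge Δ=0.9754, bond B=-128.8020.
  t=0,j=0: stock 193.0000 → up 231.6000 (V=97.0908), down 162.1200 (V=31.3711). Price 75.5592; hedge Δ=0.9459, bond B=-106.9955.
The time-0 hedge costs 75.5592, which is the no-arbitrage price.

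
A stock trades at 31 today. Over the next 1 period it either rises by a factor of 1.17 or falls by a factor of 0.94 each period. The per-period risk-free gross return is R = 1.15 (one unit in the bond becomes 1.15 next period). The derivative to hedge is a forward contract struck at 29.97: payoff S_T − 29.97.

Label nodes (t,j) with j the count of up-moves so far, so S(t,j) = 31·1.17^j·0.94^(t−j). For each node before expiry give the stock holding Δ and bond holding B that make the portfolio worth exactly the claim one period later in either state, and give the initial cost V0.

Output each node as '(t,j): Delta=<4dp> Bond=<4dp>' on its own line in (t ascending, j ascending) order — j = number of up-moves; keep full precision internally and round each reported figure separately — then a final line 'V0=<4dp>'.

(0,0): Delta=1.0000 Bond=-26.0609
V0=4.9391

No-arbitrage ⇒ martingale measure with p* = (R−d)/(u−d) = 0.9130.
Payoff layer (t=1): V(1,0)=-0.8300, V(1,1)=6.3000
Node (0,0) S=31.0000: V=(p*·6.3000+(1−p*)·-0.8300)/1.15=4.9391; Δ=(6.3000−-0.8300)/(36.2700−29.1400)=1.0000; B=V−Δ·S=-26.0609
The time-0 hedge costs 4.9391, which is the no-arbitrage price.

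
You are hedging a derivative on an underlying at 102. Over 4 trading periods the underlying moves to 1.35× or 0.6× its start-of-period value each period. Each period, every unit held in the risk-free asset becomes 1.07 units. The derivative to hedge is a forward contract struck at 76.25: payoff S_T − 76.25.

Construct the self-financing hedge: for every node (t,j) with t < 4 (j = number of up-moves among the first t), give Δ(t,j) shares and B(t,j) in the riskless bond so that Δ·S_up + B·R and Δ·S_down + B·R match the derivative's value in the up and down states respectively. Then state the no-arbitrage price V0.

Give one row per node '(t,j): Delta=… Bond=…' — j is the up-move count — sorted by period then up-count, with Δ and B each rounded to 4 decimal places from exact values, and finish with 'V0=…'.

(0,0): Delta=1.0000 Bond=-58.1708
(1,0): Delta=1.0000 Bond=-62.2427
(1,1): Delta=1.0000 Bond=-62.2427
(2,0): Delta=1.0000 Bond=-66.5997
(2,1): Delta=1.0000 Bond=-66.5997
(2,2): Delta=1.0000 Bond=-66.5997
(3,0): Delta=1.0000 Bond=-71.2617
(3,1): Delta=1.0000 Bond=-71.2617
(3,2): Delta=1.0000 Bond=-71.2617
(3,3): Delta=1.0000 Bond=-71.2617
V0=43.8292

The replicating-portfolio and risk-neutral prices coincide; use p* = (1.07−0.6)/(1.35−0.6) = 0.6267 for the latter.
At expiry t=4: V(4,0)=-63.0308, V(4,1)=-46.5068, V(4,2)=-9.3278, V(4,3)=74.3250, V(4,4)=262.5436
  t=3,j=0: stock 22.0320 → up 29.7432 (V=-46.5068), down 13.2192 (V=-63.0308). Price -49.2297; hedge Δ=1.0000, bond B=-71.2617.
  t=3,j=1: stock 49.5720 → up 66.9222 (V=-9.3278), down 29.7432 (V=-46.5068). Price -21.6897; hedge Δ=1.0000, bond B=-71.2617.
  t=3,j=2: stock 111.5370 → up 150.5750 (V=74.3250), down 66.9222 (V=-9.3278). Price 40.2753; hedge Δ=1.0000, bond B=-71.2617.
  t=3,j=3: stock 250.9583 → up 338.7936 (V=262.5436), down 150.5750 (V=74.3250). Price 179.6966; hedge Δ=1.0000, bond B=-71.2617.
  t=2,j=0: stock 36.7200 → up 49.5720 (V=-21.6897), down 22.0320 (V=-49.2297). Price -29.8797; hedge Δ=1.0000, bond B=-66.5997.
  t=2,j=1: stock 82.6200 → up 111.5370 (V=40.2753), down 49.5720 (V=-21.6897). Price 16.0203; hedge Δ=1.0000, bond B=-66.5997.
  t=2,j=2: stock 185.8950 → up 250.9583 (V=179.6966), down 111.5370 (V=40.2753). Price 119.2953; hedge Δ=1.0000, bond B=-66.5997.
  t=1,j=0: stock 61.2000 → up 82.6200 (V=16.0203), down 36.7200 (V=-29.8797). Price -1.0427; hedge Δ=1.0000, bond B=-62.2427.
  t=1,j=1: stock 137.7000 → up 185.8950 (V=119.2953), down 82.6200 (V=16.0203). Price 75.4573; hedge Δ=1.0000, bond B=-62.2427.
  t=0,j=0: stock 102.0000 → up 137.7000 (V=75.4573), down 61.2000 (V=-1.0427). Price 43.8292; hedge Δ=1.0000, bond B=-58.1708.
Root portfolio cost Δ·102+B reproduces V0=43.8292.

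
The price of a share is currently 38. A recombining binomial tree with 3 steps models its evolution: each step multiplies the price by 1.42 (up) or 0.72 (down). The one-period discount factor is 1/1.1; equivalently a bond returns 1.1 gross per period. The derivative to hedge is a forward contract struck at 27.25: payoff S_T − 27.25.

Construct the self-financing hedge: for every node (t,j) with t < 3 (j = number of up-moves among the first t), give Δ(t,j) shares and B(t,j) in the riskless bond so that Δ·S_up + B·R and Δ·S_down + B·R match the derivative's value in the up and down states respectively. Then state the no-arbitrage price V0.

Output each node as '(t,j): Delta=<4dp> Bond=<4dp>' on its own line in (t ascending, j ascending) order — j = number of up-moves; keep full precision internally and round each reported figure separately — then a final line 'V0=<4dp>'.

No-arbitrage ⇒ martingale measure with p* = (R−d)/(u−d) = 0.5429.
Terminal values V(3,·): V(3,0)=-13.0666, V(3,1)=0.7229, V(3,2)=27.9187, V(3,3)=81.5549
(2,0): S=19.6992. Δ = (V_up−V_dn)/(S_up−S_dn) = (0.7229−-13.0666)/(27.9729−14.1834) = 1.0000. V = [p*·0.7229 + (1−p*)·-13.0666]/1.1 = -5.0735. B = V − Δ·S = -24.7727.
(2,1): S=38.8512. Δ = (V_up−V_dn)/(S_up−S_dn) = (27.9187−0.7229)/(55.1687−27.9729) = 1.0000. V = [p*·27.9187 + (1−p*)·0.7229]/1.1 = 14.0785. B = V − Δ·S = -24.7727.
(2,2): S=76.6232. Δ = (V_up−V_dn)/(S_up−S_dn) = (81.5549−27.9187)/(108.8049−55.1687) = 1.0000. V = [p*·81.5549 + (1−p*)·27.9187]/1.1 = 51.8505. B = V − Δ·S = -24.7727.
(1,0): S=27.3600. Δ = (V_up−V_dn)/(S_up−S_dn) = (14.0785−-5.0735)/(38.8512−19.6992) = 1.0000. V = [p*·14.0785 + (1−p*)·-5.0735]/1.1 = 4.8393. B = V − Δ·S = -22.5207.
(1,1): S=53.9600. Δ = (V_up−V_dn)/(S_up−S_dn) = (51.8505−14.0785)/(76.6232−38.8512) = 1.0000. V = [p*·51.8505 + (1−p*)·14.0785]/1.1 = 31.4393. B = V − Δ·S = -22.5207.
(0,0): S=38.0000. Δ = (V_up−V_dn)/(S_up−S_dn) = (31.4393−4.8393)/(53.9600−27.3600) = 1.0000. V = [p*·31.4393 + (1−p*)·4.8393]/1.1 = 17.5267. B = V − Δ·S = -20.4733.
Check: Δ(0,0)·S0 + B(0,0) = 17.5267 = V0.

(0,0): Delta=1.0000 Bond=-20.4733
(1,0): Delta=1.0000 Bond=-22.5207
(1,1): Delta=1.0000 Bond=-22.5207
(2,0): Delta=1.0000 Bond=-24.7727
(2,1): Delta=1.0000 Bond=-24.7727
(2,2): Delta=1.0000 Bond=-24.7727
V0=17.5267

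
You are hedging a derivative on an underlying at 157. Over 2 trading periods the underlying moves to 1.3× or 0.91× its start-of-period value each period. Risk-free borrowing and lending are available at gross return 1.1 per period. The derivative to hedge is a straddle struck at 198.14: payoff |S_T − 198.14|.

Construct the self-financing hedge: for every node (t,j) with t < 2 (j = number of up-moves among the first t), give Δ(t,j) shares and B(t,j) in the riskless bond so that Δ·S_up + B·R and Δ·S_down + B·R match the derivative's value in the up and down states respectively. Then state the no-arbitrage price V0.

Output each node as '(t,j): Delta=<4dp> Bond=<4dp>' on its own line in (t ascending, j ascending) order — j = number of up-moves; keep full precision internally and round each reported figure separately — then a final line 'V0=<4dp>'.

(0,0): Delta=-0.0280 Bond=37.5068
(1,0): Delta=-1.0000 Bond=180.1273
(1,1): Delta=0.6882 Bond=-104.9212
V0=33.1110

Under the risk-neutral measure, an up-move has probability p* = (R−d)/(u−d) = 0.4872 and values discount at R = 1.1.
Terminal payoffs: V(2,0)=68.1283, V(2,1)=12.4090, V(2,2)=67.1900
(1,0): S=142.8700. Δ = (V_up−V_dn)/(S_up−S_dn) = (12.4090−68.1283)/(185.7310−130.0117) = -1.0000. V = [p*·12.4090 + (1−p*)·68.1283]/1.1 = 37.2573. B = V − Δ·S = 180.1273.
(1,1): S=204.1000. Δ = (V_up−V_dn)/(S_up−S_dn) = (67.1900−12.4090)/(265.3300−185.7310) = 0.6882. V = [p*·67.1900 + (1−p*)·12.4090]/1.1 = 35.5429. B = V − Δ·S = -104.9212.
(0,0): S=157.0000. Δ = (V_up−V_dn)/(S_up−S_dn) = (35.5429−37.2573)/(204.1000−142.8700) = -0.0280. V = [p*·35.5429 + (1−p*)·37.2573]/1.1 = 33.1110. B = V − Δ·S = 37.5068.
The time-0 hedge costs 33.1110, which is the no-arbitrage price.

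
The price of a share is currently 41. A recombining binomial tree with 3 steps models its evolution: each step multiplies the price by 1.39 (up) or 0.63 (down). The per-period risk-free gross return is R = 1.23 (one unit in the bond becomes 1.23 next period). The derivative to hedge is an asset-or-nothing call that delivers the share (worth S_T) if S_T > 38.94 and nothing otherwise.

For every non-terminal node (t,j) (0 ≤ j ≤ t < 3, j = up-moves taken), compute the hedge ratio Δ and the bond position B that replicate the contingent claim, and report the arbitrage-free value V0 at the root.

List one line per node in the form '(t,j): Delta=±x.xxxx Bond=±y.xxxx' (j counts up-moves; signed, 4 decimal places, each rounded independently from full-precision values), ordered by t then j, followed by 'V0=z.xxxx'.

No-arbitrage ⇒ martingale measure with p* = (R−d)/(u−d) = 0.7895.
At expiry t=3: V(3,0)=0.0000, V(3,1)=0.0000, V(3,2)=49.9061, V(3,3)=110.1104
  t=2,j=0: stock 16.2729 → up 22.6193 (V=0.0000), down 10.2519 (V=0.0000). Price 0.0000; hedge Δ=0.0000, bond B=0.0000.
  t=2,j=1: stock 35.9037 → up 49.9061 (V=49.9061), down 22.6193 (V=0.0000). Price 32.0322; hedge Δ=1.8289, bond B=-33.6338.
  t=2,j=2: stock 79.2161 → up 110.1104 (V=110.1104), down 49.9061 (V=49.9061). Price 79.2161; hedge Δ=1.0000, bond B=0.0000.
  t=1,j=0: stock 25.8300 → up 35.9037 (V=32.0322), down 16.2729 (V=0.0000). Price 20.5598; hedge Δ=1.6317, bond B=-21.5878.
  t=1,j=1: stock 56.9900 → up 79.2161 (V=79.2161), down 35.9037 (V=32.0322). Price 56.3274; hedge Δ=1.0894, bond B=-5.7567.
  t=0,j=0: stock 41.0000 → up 56.9900 (V=56.3274), down 25.8300 (V=20.5598). Price 39.6726; hedge Δ=1.1479, bond B=-7.3899.
Check: Δ(0,0)·S0 + B(0,0) = 39.6726 = V0.

(0,0): Delta=1.1479 Bond=-7.3899
(1,0): Delta=1.6317 Bond=-21.5878
(1,1): Delta=1.0894 Bond=-5.7567
(2,0): Delta=0.0000 Bond=0.0000
(2,1): Delta=1.8289 Bond=-33.6338
(2,2): Delta=1.0000 Bond=0.0000
V0=39.6726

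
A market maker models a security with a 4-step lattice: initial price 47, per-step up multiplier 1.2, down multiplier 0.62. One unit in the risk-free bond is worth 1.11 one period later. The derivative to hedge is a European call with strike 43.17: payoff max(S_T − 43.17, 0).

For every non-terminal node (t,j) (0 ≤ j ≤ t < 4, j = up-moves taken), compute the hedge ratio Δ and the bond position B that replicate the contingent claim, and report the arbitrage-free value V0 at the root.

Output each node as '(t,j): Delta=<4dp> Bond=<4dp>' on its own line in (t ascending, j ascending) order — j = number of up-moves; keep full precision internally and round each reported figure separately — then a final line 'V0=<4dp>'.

Risk-neutral probability p* = (R−d)/(u−d) = (1.11−0.62)/(1.2−0.62) = 0.8448.
Terminal values V(4,·): V(4,0)=0.0000, V(4,1)=0.0000, V(4,2)=0.0000, V(4,3)=7.1839, V(4,4)=54.2892
Node (3,0) S=11.2014: V=(p*·0.0000+(1−p*)·0.0000)/1.11=0.0000; Δ=(0.0000−0.0000)/(13.4417−6.9449)=0.0000; B=V−Δ·S=0.0000
Node (3,1) S=21.6802: V=(p*·0.0000+(1−p*)·0.0000)/1.11=0.0000; Δ=(0.0000−0.0000)/(26.0162−13.4417)=0.0000; B=V−Δ·S=0.0000
Node (3,2) S=41.9616: V=(p*·7.1839+(1−p*)·0.0000)/1.11=5.4677; Δ=(7.1839−0.0000)/(50.3539−26.0162)=0.2952; B=V−Δ·S=-6.9183
Node (3,3) S=81.2160: V=(p*·54.2892+(1−p*)·7.1839)/1.11=42.3241; Δ=(54.2892−7.1839)/(97.4592−50.3539)=1.0000; B=V−Δ·S=-38.8919
Node (2,0) S=18.0668: V=(p*·0.0000+(1−p*)·0.0000)/1.11=0.0000; Δ=(0.0000−0.0000)/(21.6802−11.2014)=0.0000; B=V−Δ·S=0.0000
Node (2,1) S=34.9680: V=(p*·5.4677+(1−p*)·0.0000)/1.11=4.1615; Δ=(5.4677−0.0000)/(41.9616−21.6802)=0.2696; B=V−Δ·S=-5.2656
Node (2,2) S=67.6800: V=(p*·42.3241+(1−p*)·5.4677)/1.11=32.9775; Δ=(42.3241−5.4677)/(81.2160−41.9616)=0.9389; B=V−Δ·S=-30.5680
Node (1,0) S=29.1400: V=(p*·4.1615+(1−p*)·0.0000)/1.11=3.1674; Δ=(4.1615−0.0000)/(34.9680−18.0668)=0.2462; B=V−Δ·S=-4.0077
Node (1,1) S=56.4000: V=(p*·32.9775+(1−p*)·4.1615)/1.11=25.6811; Δ=(32.9775−4.1615)/(67.6800−34.9680)=0.8809; B=V−Δ·S=-24.0016
Node (0,0) S=47.0000: V=(p*·25.6811+(1−p*)·3.1674)/1.11=19.9888; Δ=(25.6811−3.1674)/(56.4000−29.1400)=0.8259; B=V−Δ·S=-18.8280
Root portfolio cost Δ·47+B reproduces V0=19.9888.

(0,0): Delta=0.8259 Bond=-18.8280
(1,0): Delta=0.2462 Bond=-4.0077
(1,1): Delta=0.8809 Bond=-24.0016
(2,0): Delta=0.0000 Bond=0.0000
(2,1): Delta=0.2696 Bond=-5.2656
(2,2): Delta=0.9389 Bond=-30.5680
(3,0): Delta=0.0000 Bond=0.0000
(3,1): Delta=0.0000 Bond=0.0000
(3,2): Delta=0.2952 Bond=-6.9183
(3,3): Delta=1.0000 Bond=-38.8919
V0=19.9888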